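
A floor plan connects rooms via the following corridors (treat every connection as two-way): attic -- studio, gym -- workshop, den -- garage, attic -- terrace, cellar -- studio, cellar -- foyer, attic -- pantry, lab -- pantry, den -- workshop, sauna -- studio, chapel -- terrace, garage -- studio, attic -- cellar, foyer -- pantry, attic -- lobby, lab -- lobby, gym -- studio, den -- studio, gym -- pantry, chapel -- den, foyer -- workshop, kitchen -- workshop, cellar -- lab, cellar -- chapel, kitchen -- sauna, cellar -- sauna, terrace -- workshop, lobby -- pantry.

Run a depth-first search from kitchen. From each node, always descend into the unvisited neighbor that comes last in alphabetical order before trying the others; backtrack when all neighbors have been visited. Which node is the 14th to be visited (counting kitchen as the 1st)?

foyer

Visit kitchen
kitchen → workshop
workshop → terrace
terrace → chapel
chapel → den
den → studio
studio → sauna
sauna → cellar
cellar → lab
lab → pantry
pantry → lobby
lobby → attic
pantry → gym
pantry → foyer
studio → garage

Visit order: kitchen, workshop, terrace, chapel, den, studio, sauna, cellar, lab, pantry, lobby, attic, gym, foyer, garage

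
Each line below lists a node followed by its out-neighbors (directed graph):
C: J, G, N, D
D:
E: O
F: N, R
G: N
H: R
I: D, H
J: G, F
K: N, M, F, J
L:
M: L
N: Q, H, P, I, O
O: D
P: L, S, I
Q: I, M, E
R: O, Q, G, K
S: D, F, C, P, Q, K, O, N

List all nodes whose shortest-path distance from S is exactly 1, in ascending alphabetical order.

C, D, F, K, N, O, P, Q

Level 0: S
Level 1: C, D, F, K, N, O, P, Q
Level 2: E, G, H, I, J, L, M, R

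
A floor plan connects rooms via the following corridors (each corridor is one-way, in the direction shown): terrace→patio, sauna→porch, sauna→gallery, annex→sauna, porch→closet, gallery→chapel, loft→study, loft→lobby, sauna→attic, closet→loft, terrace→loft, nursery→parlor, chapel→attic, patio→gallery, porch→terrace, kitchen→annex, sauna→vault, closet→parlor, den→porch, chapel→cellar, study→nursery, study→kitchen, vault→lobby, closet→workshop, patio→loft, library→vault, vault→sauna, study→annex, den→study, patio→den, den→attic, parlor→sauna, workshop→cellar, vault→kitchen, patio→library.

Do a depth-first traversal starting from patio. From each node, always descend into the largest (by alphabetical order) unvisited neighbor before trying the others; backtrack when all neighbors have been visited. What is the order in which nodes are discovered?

patio -> loft -> study -> nursery -> parlor -> sauna -> vault -> lobby -> kitchen -> annex -> porch -> terrace -> closet -> workshop -> cellar -> gallery -> chapel -> attic -> library -> den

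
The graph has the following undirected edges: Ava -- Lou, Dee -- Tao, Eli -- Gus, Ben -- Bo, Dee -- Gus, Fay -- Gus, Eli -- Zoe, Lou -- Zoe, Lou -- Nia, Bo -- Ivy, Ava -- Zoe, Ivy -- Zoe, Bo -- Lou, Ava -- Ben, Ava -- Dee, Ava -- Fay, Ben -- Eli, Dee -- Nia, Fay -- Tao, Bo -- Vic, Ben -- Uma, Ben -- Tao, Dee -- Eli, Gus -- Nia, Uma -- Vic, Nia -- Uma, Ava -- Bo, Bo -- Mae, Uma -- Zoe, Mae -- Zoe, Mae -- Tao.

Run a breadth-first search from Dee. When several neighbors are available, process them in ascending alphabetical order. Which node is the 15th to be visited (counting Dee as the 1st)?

Visit Dee; enqueue Ava, Eli, Gus, Nia, Tao → queue [Ava, Eli, Gus, Nia, Tao]
Visit Ava; enqueue Ben, Bo, Fay, Lou, Zoe → queue [Eli, Gus, Nia, Tao, Ben, Bo, Fay, Lou, Zoe]
Visit Eli → queue [Gus, Nia, Tao, Ben, Bo, Fay, Lou, Zoe]
Visit Gus → queue [Nia, Tao, Ben, Bo, Fay, Lou, Zoe]
Visit Nia; enqueue Uma → queue [Tao, Ben, Bo, Fay, Lou, Zoe, Uma]
Visit Tao; enqueue Mae → queue [Ben, Bo, Fay, Lou, Zoe, Uma, Mae]
Visit Ben → queue [Bo, Fay, Lou, Zoe, Uma, Mae]
Visit Bo; enqueue Ivy, Vic → queue [Fay, Lou, Zoe, Uma, Mae, Ivy, Vic]
Visit Fay → queue [Lou, Zoe, Uma, Mae, Ivy, Vic]
Visit Lou → queue [Zoe, Uma, Mae, Ivy, Vic]
Visit Zoe → queue [Uma, Mae, Ivy, Vic]
Visit Uma → queue [Mae, Ivy, Vic]
Visit Mae → queue [Ivy, Vic]
Visit Ivy → queue [Vic]
Visit Vic → queue []

Visit order: Dee, Ava, Eli, Gus, Nia, Tao, Ben, Bo, Fay, Lou, Zoe, Uma, Mae, Ivy, Vic

Vic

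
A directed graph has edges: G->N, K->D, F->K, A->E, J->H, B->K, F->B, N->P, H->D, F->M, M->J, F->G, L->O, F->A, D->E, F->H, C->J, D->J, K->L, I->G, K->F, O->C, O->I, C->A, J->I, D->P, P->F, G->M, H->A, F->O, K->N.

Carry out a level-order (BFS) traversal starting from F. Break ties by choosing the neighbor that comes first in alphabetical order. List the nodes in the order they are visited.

Visit F; enqueue A, B, G, H, K, M, O → queue [A, B, G, H, K, M, O]
Visit A; enqueue E → queue [B, G, H, K, M, O, E]
Visit B → queue [G, H, K, M, O, E]
Visit G; enqueue N → queue [H, K, M, O, E, N]
Visit H; enqueue D → queue [K, M, O, E, N, D]
Visit K; enqueue L → queue [M, O, E, N, D, L]
Visit M; enqueue J → queue [O, E, N, D, L, J]
Visit O; enqueue C, I → queue [E, N, D, L, J, C, I]
Visit E → queue [N, D, L, J, C, I]
Visit N; enqueue P → queue [D, L, J, C, I, P]
Visit D → queue [L, J, C, I, P]
Visit L → queue [J, C, I, P]
Visit J → queue [C, I, P]
Visit C → queue [I, P]
Visit I → queue [P]
Visit P → queue []

F → A → B → G → H → K → M → O → E → N → D → L → J → C → I → P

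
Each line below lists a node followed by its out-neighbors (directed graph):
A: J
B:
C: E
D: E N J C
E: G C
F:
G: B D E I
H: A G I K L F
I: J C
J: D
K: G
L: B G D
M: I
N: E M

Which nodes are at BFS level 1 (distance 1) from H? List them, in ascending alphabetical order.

A, F, G, I, K, L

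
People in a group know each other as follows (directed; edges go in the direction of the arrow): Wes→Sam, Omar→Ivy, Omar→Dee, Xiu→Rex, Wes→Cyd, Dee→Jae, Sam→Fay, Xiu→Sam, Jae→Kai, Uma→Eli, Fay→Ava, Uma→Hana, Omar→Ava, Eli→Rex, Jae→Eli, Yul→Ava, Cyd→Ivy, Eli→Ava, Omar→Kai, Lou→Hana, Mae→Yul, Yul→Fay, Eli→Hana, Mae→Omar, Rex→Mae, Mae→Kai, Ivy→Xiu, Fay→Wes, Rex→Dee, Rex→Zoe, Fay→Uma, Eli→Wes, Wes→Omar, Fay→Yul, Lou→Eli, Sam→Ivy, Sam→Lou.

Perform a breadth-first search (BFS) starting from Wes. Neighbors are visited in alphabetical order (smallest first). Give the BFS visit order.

Wes Cyd Omar Sam Ivy Ava Dee Kai Fay Lou Xiu Jae Uma Yul Eli Hana Rex Mae Zoe

Visit Wes; enqueue Cyd, Omar, Sam → queue [Cyd, Omar, Sam]
Visit Cyd; enqueue Ivy → queue [Omar, Sam, Ivy]
Visit Omar; enqueue Ava, Dee, Kai → queue [Sam, Ivy, Ava, Dee, Kai]
Visit Sam; enqueue Fay, Lou → queue [Ivy, Ava, Dee, Kai, Fay, Lou]
Visit Ivy; enqueue Xiu → queue [Ava, Dee, Kai, Fay, Lou, Xiu]
Visit Ava → queue [Dee, Kai, Fay, Lou, Xiu]
Visit Dee; enqueue Jae → queue [Kai, Fay, Lou, Xiu, Jae]
Visit Kai → queue [Fay, Lou, Xiu, Jae]
Visit Fay; enqueue Uma, Yul → queue [Lou, Xiu, Jae, Uma, Yul]
Visit Lou; enqueue Eli, Hana → queue [Xiu, Jae, Uma, Yul, Eli, Hana]
Visit Xiu; enqueue Rex → queue [Jae, Uma, Yul, Eli, Hana, Rex]
Visit Jae → queue [Uma, Yul, Eli, Hana, Rex]
Visit Uma → queue [Yul, Eli, Hana, Rex]
Visit Yul → queue [Eli, Hana, Rex]
Visit Eli → queue [Hana, Rex]
Visit Hana → queue [Rex]
Visit Rex; enqueue Mae, Zoe → queue [Mae, Zoe]
Visit Mae → queue [Zoe]
Visit Zoe → queue []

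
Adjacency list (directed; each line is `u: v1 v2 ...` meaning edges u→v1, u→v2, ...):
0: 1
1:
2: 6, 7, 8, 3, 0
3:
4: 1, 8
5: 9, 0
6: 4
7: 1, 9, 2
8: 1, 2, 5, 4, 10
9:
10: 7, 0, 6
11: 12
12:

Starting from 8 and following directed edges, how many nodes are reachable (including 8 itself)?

11

BFS from 8 visits: 8, 10, 5, 4, 2, 1, 7, 6, 0, 9, 3
Reachable nodes: 11 of 13 total.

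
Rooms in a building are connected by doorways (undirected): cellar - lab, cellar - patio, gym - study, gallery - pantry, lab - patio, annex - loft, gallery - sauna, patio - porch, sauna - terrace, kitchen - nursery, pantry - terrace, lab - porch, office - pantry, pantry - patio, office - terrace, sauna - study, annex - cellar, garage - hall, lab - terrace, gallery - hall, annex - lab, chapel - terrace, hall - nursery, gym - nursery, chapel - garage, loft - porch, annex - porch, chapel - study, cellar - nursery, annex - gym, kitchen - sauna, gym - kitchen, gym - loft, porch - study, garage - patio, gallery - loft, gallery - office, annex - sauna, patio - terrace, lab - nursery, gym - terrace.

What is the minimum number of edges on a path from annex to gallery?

2

Level 0: annex
Level 1: cellar, gym, lab, loft, porch, sauna
Level 2: gallery, kitchen, nursery, patio, study, terrace
Level 3: chapel, garage, hall, office, pantry
gallery first appears at level 2.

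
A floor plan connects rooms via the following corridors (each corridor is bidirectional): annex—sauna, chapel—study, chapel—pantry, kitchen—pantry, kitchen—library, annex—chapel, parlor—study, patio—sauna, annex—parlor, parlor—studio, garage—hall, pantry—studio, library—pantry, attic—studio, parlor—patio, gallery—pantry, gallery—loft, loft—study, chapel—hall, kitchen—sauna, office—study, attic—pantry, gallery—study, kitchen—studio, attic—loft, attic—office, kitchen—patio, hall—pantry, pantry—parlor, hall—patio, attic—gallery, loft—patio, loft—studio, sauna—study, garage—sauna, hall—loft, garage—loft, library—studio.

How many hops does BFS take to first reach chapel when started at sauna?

2

Level 0: sauna
Level 1: annex, garage, kitchen, patio, study
Level 2: chapel, gallery, hall, library, loft, office, pantry, parlor, studio
Level 3: attic
chapel first appears at level 2.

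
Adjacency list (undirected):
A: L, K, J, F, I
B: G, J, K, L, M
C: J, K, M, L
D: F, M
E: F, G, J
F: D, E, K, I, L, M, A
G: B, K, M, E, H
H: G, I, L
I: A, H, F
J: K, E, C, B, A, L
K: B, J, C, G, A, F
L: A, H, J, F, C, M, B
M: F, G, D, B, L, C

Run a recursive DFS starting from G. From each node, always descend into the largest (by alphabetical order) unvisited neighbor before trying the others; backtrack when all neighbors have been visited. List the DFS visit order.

G → M → L → J → K → F → I → H → A → E → D → C → B

Visit G
G → M
M → L
L → J
J → K
K → F
F → I
I → H
I → A
F → E
F → D
K → C
K → B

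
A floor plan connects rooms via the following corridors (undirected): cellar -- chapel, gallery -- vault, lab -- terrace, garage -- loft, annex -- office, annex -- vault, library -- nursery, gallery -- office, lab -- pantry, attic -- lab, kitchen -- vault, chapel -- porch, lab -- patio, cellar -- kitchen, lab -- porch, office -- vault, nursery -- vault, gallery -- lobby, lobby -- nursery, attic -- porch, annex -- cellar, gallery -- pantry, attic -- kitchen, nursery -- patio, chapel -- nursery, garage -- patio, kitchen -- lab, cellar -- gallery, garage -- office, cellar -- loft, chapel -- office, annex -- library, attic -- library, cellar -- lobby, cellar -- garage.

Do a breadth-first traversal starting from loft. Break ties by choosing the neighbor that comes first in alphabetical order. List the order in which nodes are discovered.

loft cellar garage annex chapel gallery kitchen lobby office patio library vault nursery porch pantry attic lab terrace

Visit loft; enqueue cellar, garage → queue [cellar, garage]
Visit cellar; enqueue annex, chapel, gallery, kitchen, lobby → queue [garage, annex, chapel, gallery, kitchen, lobby]
Visit garage; enqueue office, patio → queue [annex, chapel, gallery, kitchen, lobby, office, patio]
Visit annex; enqueue library, vault → queue [chapel, gallery, kitchen, lobby, office, patio, library, vault]
Visit chapel; enqueue nursery, porch → queue [gallery, kitchen, lobby, office, patio, library, vault, nursery, porch]
Visit gallery; enqueue pantry → queue [kitchen, lobby, office, patio, library, vault, nursery, porch, pantry]
Visit kitchen; enqueue attic, lab → queue [lobby, office, patio, library, vault, nursery, porch, pantry, attic, lab]
Visit lobby → queue [office, patio, library, vault, nursery, porch, pantry, attic, lab]
Visit office → queue [patio, library, vault, nursery, porch, pantry, attic, lab]
Visit patio → queue [library, vault, nursery, porch, pantry, attic, lab]
Visit library → queue [vault, nursery, porch, pantry, attic, lab]
Visit vault → queue [nursery, porch, pantry, attic, lab]
Visit nursery → queue [porch, pantry, attic, lab]
Visit porch → queue [pantry, attic, lab]
Visit pantry → queue [attic, lab]
Visit attic → queue [lab]
Visit lab; enqueue terrace → queue [terrace]
Visit terrace → queue []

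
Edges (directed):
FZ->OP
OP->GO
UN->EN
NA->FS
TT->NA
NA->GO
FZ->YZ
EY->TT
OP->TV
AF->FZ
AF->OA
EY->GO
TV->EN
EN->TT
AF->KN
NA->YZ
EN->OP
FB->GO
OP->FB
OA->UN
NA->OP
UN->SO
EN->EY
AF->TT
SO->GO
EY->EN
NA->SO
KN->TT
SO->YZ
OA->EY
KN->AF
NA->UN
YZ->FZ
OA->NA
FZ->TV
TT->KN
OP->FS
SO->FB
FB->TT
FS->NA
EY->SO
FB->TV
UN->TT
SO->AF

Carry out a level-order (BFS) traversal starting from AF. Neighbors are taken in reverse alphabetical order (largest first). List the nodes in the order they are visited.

AF, TT, OA, KN, FZ, NA, UN, EY, YZ, TV, OP, SO, GO, FS, EN, FB

Visit AF; enqueue TT, OA, KN, FZ → queue [TT, OA, KN, FZ]
Visit TT; enqueue NA → queue [OA, KN, FZ, NA]
Visit OA; enqueue UN, EY → queue [KN, FZ, NA, UN, EY]
Visit KN → queue [FZ, NA, UN, EY]
Visit FZ; enqueue YZ, TV, OP → queue [NA, UN, EY, YZ, TV, OP]
Visit NA; enqueue SO, GO, FS → queue [UN, EY, YZ, TV, OP, SO, GO, FS]
Visit UN; enqueue EN → queue [EY, YZ, TV, OP, SO, GO, FS, EN]
Visit EY → queue [YZ, TV, OP, SO, GO, FS, EN]
Visit YZ → queue [TV, OP, SO, GO, FS, EN]
Visit TV → queue [OP, SO, GO, FS, EN]
Visit OP; enqueue FB → queue [SO, GO, FS, EN, FB]
Visit SO → queue [GO, FS, EN, FB]
Visit GO → queue [FS, EN, FB]
Visit FS → queue [EN, FB]
Visit EN → queue [FB]
Visit FB → queue []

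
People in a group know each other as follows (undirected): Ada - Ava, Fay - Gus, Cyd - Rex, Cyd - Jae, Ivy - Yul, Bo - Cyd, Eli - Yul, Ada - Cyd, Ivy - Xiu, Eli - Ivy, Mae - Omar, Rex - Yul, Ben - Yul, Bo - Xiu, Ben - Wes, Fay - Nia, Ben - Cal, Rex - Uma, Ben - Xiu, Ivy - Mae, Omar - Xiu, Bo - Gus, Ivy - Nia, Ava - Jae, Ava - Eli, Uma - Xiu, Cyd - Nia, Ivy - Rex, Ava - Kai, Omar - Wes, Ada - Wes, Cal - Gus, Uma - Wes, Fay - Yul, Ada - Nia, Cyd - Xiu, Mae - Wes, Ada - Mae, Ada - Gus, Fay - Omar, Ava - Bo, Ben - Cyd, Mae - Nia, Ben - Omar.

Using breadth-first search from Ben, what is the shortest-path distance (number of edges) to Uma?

Level 0: Ben
Level 1: Cal, Cyd, Omar, Wes, Xiu, Yul
Level 2: Ada, Bo, Eli, Fay, Gus, Ivy, Jae, Mae, Nia, Rex, Uma
Level 3: Ava
Level 4: Kai
Uma first appears at level 2.

2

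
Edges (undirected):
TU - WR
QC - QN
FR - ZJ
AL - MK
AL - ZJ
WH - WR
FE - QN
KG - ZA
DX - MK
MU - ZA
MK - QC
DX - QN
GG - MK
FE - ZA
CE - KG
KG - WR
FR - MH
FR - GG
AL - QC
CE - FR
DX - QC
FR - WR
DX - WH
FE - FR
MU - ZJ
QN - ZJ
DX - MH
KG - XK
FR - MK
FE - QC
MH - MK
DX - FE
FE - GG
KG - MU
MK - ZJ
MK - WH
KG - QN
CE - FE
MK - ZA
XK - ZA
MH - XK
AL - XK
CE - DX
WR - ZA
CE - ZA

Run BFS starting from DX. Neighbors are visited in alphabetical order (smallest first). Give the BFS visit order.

DX CE FE MH MK QC QN WH FR KG ZA GG XK AL ZJ WR MU TU

Visit DX; enqueue CE, FE, MH, MK, QC, QN, WH → queue [CE, FE, MH, MK, QC, QN, WH]
Visit CE; enqueue FR, KG, ZA → queue [FE, MH, MK, QC, QN, WH, FR, KG, ZA]
Visit FE; enqueue GG → queue [MH, MK, QC, QN, WH, FR, KG, ZA, GG]
Visit MH; enqueue XK → queue [MK, QC, QN, WH, FR, KG, ZA, GG, XK]
Visit MK; enqueue AL, ZJ → queue [QC, QN, WH, FR, KG, ZA, GG, XK, AL, ZJ]
Visit QC → queue [QN, WH, FR, KG, ZA, GG, XK, AL, ZJ]
Visit QN → queue [WH, FR, KG, ZA, GG, XK, AL, ZJ]
Visit WH; enqueue WR → queue [FR, KG, ZA, GG, XK, AL, ZJ, WR]
Visit FR → queue [KG, ZA, GG, XK, AL, ZJ, WR]
Visit KG; enqueue MU → queue [ZA, GG, XK, AL, ZJ, WR, MU]
Visit ZA → queue [GG, XK, AL, ZJ, WR, MU]
Visit GG → queue [XK, AL, ZJ, WR, MU]
Visit XK → queue [AL, ZJ, WR, MU]
Visit AL → queue [ZJ, WR, MU]
Visit ZJ → queue [WR, MU]
Visit WR; enqueue TU → queue [MU, TU]
Visit MU → queue [TU]
Visit TU → queue []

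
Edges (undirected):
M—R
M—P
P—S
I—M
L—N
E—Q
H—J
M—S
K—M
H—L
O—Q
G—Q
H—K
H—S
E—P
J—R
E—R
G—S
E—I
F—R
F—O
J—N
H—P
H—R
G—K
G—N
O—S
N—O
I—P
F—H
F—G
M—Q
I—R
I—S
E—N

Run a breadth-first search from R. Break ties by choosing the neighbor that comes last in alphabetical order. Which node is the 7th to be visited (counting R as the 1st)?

Visit R; enqueue M, J, I, H, F, E → queue [M, J, I, H, F, E]
Visit M; enqueue S, Q, P, K → queue [J, I, H, F, E, S, Q, P, K]
Visit J; enqueue N → queue [I, H, F, E, S, Q, P, K, N]
Visit I → queue [H, F, E, S, Q, P, K, N]
Visit H; enqueue L → queue [F, E, S, Q, P, K, N, L]
Visit F; enqueue O, G → queue [E, S, Q, P, K, N, L, O, G]
Visit E → queue [S, Q, P, K, N, L, O, G]
Visit S → queue [Q, P, K, N, L, O, G]
Visit Q → queue [P, K, N, L, O, G]
Visit P → queue [K, N, L, O, G]
Visit K → queue [N, L, O, G]
Visit N → queue [L, O, G]
Visit L → queue [O, G]
Visit O → queue [G]
Visit G → queue []

Visit order: R, M, J, I, H, F, E, S, Q, P, K, N, L, O, G

E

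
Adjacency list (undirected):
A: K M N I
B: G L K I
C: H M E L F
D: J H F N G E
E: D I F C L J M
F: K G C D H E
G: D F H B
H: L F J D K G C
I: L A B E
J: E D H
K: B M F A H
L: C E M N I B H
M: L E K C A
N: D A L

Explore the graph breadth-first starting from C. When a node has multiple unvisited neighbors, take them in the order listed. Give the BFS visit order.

C, H, M, E, L, F, J, D, K, G, A, I, N, B

Visit C; enqueue H, M, E, L, F → queue [H, M, E, L, F]
Visit H; enqueue J, D, K, G → queue [M, E, L, F, J, D, K, G]
Visit M; enqueue A → queue [E, L, F, J, D, K, G, A]
Visit E; enqueue I → queue [L, F, J, D, K, G, A, I]
Visit L; enqueue N, B → queue [F, J, D, K, G, A, I, N, B]
Visit F → queue [J, D, K, G, A, I, N, B]
Visit J → queue [D, K, G, A, I, N, B]
Visit D → queue [K, G, A, I, N, B]
Visit K → queue [G, A, I, N, B]
Visit G → queue [A, I, N, B]
Visit A → queue [I, N, B]
Visit I → queue [N, B]
Visit N → queue [B]
Visit B → queue []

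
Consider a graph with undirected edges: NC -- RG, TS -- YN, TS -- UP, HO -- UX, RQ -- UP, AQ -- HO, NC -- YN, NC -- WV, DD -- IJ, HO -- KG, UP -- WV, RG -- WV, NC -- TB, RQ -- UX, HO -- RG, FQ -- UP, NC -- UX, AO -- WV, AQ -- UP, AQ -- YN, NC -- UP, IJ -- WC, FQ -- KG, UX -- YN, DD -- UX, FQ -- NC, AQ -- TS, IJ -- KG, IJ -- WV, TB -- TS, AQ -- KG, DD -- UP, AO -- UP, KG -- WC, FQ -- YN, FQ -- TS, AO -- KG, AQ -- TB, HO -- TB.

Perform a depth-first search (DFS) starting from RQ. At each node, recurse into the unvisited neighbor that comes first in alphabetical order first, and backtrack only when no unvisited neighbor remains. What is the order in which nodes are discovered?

RQ → UP → AO → KG → AQ → HO → RG → NC → FQ → TS → TB → YN → UX → DD → IJ → WC → WV

Visit RQ
RQ → UP
UP → AO
AO → KG
KG → AQ
AQ → HO
HO → RG
RG → NC
NC → FQ
FQ → TS
TS → TB
TS → YN
YN → UX
UX → DD
DD → IJ
IJ → WC
IJ → WV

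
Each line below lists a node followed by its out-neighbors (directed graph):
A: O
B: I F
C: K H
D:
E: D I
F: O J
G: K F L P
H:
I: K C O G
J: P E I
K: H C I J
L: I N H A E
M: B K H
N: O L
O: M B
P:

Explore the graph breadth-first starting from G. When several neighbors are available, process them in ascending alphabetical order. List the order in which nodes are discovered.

Visit G; enqueue F, K, L, P → queue [F, K, L, P]
Visit F; enqueue J, O → queue [K, L, P, J, O]
Visit K; enqueue C, H, I → queue [L, P, J, O, C, H, I]
Visit L; enqueue A, E, N → queue [P, J, O, C, H, I, A, E, N]
Visit P → queue [J, O, C, H, I, A, E, N]
Visit J → queue [O, C, H, I, A, E, N]
Visit O; enqueue B, M → queue [C, H, I, A, E, N, B, M]
Visit C → queue [H, I, A, E, N, B, M]
Visit H → queue [I, A, E, N, B, M]
Visit I → queue [A, E, N, B, M]
Visit A → queue [E, N, B, M]
Visit E; enqueue D → queue [N, B, M, D]
Visit N → queue [B, M, D]
Visit B → queue [M, D]
Visit M → queue [D]
Visit D → queue []

G → F → K → L → P → J → O → C → H → I → A → E → N → B → M → D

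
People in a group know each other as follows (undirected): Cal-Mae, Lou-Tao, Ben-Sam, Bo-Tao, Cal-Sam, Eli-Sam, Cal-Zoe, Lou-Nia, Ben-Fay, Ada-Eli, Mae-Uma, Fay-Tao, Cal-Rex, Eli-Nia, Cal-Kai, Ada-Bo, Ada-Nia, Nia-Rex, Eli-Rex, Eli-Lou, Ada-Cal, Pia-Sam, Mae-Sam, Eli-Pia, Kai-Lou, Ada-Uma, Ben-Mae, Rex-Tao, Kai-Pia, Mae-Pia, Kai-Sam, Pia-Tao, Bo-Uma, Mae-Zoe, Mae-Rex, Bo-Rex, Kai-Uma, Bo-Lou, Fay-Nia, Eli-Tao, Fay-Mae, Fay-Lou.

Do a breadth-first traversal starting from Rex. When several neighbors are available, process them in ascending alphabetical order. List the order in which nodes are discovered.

Rex -> Bo -> Cal -> Eli -> Mae -> Nia -> Tao -> Ada -> Lou -> Uma -> Kai -> Sam -> Zoe -> Pia -> Ben -> Fay

Visit Rex; enqueue Bo, Cal, Eli, Mae, Nia, Tao → queue [Bo, Cal, Eli, Mae, Nia, Tao]
Visit Bo; enqueue Ada, Lou, Uma → queue [Cal, Eli, Mae, Nia, Tao, Ada, Lou, Uma]
Visit Cal; enqueue Kai, Sam, Zoe → queue [Eli, Mae, Nia, Tao, Ada, Lou, Uma, Kai, Sam, Zoe]
Visit Eli; enqueue Pia → queue [Mae, Nia, Tao, Ada, Lou, Uma, Kai, Sam, Zoe, Pia]
Visit Mae; enqueue Ben, Fay → queue [Nia, Tao, Ada, Lou, Uma, Kai, Sam, Zoe, Pia, Ben, Fay]
Visit Nia → queue [Tao, Ada, Lou, Uma, Kai, Sam, Zoe, Pia, Ben, Fay]
Visit Tao → queue [Ada, Lou, Uma, Kai, Sam, Zoe, Pia, Ben, Fay]
Visit Ada → queue [Lou, Uma, Kai, Sam, Zoe, Pia, Ben, Fay]
Visit Lou → queue [Uma, Kai, Sam, Zoe, Pia, Ben, Fay]
Visit Uma → queue [Kai, Sam, Zoe, Pia, Ben, Fay]
Visit Kai → queue [Sam, Zoe, Pia, Ben, Fay]
Visit Sam → queue [Zoe, Pia, Ben, Fay]
Visit Zoe → queue [Pia, Ben, Fay]
Visit Pia → queue [Ben, Fay]
Visit Ben → queue [Fay]
Visit Fay → queue []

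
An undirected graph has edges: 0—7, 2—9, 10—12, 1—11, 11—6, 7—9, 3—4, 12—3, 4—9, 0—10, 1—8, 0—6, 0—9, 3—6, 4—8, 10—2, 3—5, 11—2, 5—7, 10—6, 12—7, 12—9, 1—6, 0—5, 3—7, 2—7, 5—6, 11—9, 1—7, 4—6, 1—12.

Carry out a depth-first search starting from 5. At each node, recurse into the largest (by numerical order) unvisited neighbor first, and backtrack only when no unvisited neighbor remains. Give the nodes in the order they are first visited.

Visit 5
5 → 7
7 → 12
12 → 10
10 → 6
6 → 11
11 → 9
9 → 4
4 → 8
8 → 1
4 → 3
9 → 2
9 → 0

5, 7, 12, 10, 6, 11, 9, 4, 8, 1, 3, 2, 0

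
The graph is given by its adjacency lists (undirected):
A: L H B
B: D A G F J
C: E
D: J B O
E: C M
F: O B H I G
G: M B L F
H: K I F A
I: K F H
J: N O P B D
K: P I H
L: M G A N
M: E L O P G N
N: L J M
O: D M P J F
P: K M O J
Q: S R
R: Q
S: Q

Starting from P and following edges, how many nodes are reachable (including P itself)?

BFS from P visits: P, O, M, K, J, F, D, N, L, G, E, I, H, B, A, C
Reachable nodes: 16 of 19 total.

16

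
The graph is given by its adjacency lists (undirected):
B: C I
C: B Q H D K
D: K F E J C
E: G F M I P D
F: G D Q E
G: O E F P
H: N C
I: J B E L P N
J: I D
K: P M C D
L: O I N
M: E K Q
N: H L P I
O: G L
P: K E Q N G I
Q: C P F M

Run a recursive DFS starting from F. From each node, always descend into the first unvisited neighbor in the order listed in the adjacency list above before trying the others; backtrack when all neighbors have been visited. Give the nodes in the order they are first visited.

F, G, O, L, I, J, D, K, P, E, M, Q, C, B, H, N

Visit F
F → G
G → O
O → L
L → I
I → J
J → D
D → K
K → P
P → E
E → M
M → Q
Q → C
C → B
C → H
H → N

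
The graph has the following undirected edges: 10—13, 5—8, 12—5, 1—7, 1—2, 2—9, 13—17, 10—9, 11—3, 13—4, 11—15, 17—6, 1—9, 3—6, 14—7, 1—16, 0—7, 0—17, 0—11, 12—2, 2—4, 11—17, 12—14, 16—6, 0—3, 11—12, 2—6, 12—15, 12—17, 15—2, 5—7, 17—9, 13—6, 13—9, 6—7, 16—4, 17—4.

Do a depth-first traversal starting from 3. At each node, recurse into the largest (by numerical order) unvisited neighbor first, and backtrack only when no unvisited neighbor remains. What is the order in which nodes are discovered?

3 -> 11 -> 17 -> 13 -> 10 -> 9 -> 2 -> 15 -> 12 -> 14 -> 7 -> 6 -> 16 -> 4 -> 1 -> 5 -> 8 -> 0

Visit 3
3 → 11
11 → 17
17 → 13
13 → 10
10 → 9
9 → 2
2 → 15
15 → 12
12 → 14
14 → 7
7 → 6
6 → 16
16 → 4
16 → 1
7 → 5
5 → 8
7 → 0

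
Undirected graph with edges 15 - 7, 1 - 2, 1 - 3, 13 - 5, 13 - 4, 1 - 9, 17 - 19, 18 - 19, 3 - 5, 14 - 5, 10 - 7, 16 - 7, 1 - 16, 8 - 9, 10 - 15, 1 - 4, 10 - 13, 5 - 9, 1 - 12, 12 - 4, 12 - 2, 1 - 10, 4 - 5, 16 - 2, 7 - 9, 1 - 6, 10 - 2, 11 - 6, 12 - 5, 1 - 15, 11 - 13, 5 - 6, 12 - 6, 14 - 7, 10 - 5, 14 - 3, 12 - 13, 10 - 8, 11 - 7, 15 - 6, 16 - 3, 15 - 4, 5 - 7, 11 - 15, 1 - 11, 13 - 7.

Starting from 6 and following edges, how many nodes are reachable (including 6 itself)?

16

BFS from 6 visits: 6, 15, 12, 11, 5, 1, 10, 7, 4, 13, 2, 14, 9, 3, 16, 8
Reachable nodes: 16 of 19 total.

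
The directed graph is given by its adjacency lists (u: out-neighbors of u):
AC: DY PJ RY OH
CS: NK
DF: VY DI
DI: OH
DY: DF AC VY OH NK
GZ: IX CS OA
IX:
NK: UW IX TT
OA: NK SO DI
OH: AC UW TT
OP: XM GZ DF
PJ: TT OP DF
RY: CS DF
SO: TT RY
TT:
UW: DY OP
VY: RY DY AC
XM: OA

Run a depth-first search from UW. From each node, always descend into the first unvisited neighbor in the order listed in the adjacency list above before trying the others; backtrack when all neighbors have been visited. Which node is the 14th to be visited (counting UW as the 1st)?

Visit UW
UW → DY
DY → DF
DF → VY
VY → RY
RY → CS
CS → NK
NK → IX
NK → TT
VY → AC
AC → PJ
PJ → OP
OP → XM
XM → OA
OA → SO
OA → DI
DI → OH
OP → GZ

Visit order: UW, DY, DF, VY, RY, CS, NK, IX, TT, AC, PJ, OP, XM, OA, SO, DI, OH, GZ

OA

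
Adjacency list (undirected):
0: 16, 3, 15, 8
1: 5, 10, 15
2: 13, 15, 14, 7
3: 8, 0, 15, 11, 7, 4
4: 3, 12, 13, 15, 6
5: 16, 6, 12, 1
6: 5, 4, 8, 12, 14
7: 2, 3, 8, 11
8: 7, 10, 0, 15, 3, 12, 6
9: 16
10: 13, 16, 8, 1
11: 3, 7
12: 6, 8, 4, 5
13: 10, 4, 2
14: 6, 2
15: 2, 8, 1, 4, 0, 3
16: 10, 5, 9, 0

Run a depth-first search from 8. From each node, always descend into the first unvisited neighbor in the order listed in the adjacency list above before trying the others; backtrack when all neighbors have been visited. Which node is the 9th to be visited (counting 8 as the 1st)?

4

Visit 8
8 → 7
7 → 2
2 → 13
13 → 10
10 → 16
16 → 5
5 → 6
6 → 4
4 → 3
3 → 0
0 → 15
15 → 1
3 → 11
4 → 12
6 → 14
16 → 9

Visit order: 8, 7, 2, 13, 10, 16, 5, 6, 4, 3, 0, 15, 1, 11, 12, 14, 9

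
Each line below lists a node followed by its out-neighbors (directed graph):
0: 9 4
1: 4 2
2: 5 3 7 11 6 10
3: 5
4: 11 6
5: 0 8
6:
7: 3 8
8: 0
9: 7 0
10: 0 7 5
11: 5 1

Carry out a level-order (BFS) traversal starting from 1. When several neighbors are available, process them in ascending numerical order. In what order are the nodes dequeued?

1 -> 2 -> 4 -> 3 -> 5 -> 6 -> 7 -> 10 -> 11 -> 0 -> 8 -> 9

Visit 1; enqueue 2, 4 → queue [2, 4]
Visit 2; enqueue 3, 5, 6, 7, 10, 11 → queue [4, 3, 5, 6, 7, 10, 11]
Visit 4 → queue [3, 5, 6, 7, 10, 11]
Visit 3 → queue [5, 6, 7, 10, 11]
Visit 5; enqueue 0, 8 → queue [6, 7, 10, 11, 0, 8]
Visit 6 → queue [7, 10, 11, 0, 8]
Visit 7 → queue [10, 11, 0, 8]
Visit 10 → queue [11, 0, 8]
Visit 11 → queue [0, 8]
Visit 0; enqueue 9 → queue [8, 9]
Visit 8 → queue [9]
Visit 9 → queue []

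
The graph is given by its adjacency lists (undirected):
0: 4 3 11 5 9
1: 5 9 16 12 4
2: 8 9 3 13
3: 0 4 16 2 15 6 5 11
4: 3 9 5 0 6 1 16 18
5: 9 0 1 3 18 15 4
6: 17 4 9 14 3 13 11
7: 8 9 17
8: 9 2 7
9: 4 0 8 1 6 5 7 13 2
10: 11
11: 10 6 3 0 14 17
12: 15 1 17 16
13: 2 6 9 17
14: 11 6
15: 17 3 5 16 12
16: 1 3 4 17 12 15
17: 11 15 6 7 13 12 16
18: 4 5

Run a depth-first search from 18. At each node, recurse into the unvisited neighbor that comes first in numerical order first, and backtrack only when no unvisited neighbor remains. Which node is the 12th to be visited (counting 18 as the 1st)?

Visit 18
18 → 4
4 → 0
0 → 3
3 → 2
2 → 8
8 → 7
7 → 9
9 → 1
1 → 5
5 → 15
15 → 12
12 → 16
16 → 17
17 → 6
6 → 11
11 → 10
11 → 14
6 → 13

Visit order: 18, 4, 0, 3, 2, 8, 7, 9, 1, 5, 15, 12, 16, 17, 6, 11, 10, 14, 13

12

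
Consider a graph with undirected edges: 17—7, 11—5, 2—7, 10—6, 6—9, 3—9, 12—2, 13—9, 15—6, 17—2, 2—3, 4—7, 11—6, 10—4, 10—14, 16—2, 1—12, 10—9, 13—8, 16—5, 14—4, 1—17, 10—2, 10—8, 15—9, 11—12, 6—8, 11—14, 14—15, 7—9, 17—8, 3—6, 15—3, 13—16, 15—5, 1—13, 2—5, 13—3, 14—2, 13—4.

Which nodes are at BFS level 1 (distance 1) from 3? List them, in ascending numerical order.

Level 0: 3
Level 1: 2, 6, 9, 13, 15
Level 2: 1, 4, 5, 7, 8, 10, 11, 12, 14, 16, 17

2, 6, 9, 13, 15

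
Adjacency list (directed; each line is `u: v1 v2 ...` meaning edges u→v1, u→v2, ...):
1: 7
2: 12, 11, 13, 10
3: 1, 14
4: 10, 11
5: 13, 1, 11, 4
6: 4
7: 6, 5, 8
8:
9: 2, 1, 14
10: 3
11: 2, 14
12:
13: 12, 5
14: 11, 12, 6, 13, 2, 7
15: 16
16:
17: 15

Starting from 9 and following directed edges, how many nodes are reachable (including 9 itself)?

BFS from 9 visits: 9, 1, 2, 14, 7, 10, 11, 12, 13, 6, 5, 8, 3, 4
Reachable nodes: 14 of 17 total.

14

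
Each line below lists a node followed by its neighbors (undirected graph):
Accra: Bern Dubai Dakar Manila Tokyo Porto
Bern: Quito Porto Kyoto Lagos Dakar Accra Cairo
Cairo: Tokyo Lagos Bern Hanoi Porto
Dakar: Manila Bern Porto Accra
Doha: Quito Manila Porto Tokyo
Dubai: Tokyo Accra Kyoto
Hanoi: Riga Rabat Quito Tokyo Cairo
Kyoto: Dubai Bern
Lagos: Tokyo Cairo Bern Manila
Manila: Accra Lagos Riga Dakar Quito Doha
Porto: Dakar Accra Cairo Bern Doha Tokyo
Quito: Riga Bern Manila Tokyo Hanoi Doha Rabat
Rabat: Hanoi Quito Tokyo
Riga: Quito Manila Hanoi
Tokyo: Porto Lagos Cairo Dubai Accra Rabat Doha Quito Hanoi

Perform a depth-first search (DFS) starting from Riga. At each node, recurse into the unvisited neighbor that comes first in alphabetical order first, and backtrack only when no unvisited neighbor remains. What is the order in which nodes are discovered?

Riga Hanoi Cairo Bern Accra Dakar Manila Doha Porto Tokyo Dubai Kyoto Lagos Quito Rabat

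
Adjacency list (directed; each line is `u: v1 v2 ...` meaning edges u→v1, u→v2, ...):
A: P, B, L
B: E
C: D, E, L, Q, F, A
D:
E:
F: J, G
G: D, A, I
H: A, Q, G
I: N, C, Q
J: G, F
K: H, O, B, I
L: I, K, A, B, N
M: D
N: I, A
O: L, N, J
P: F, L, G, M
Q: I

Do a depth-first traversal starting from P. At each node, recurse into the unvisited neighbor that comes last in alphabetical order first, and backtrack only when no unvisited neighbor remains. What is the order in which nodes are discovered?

Visit P
P → M
M → D
P → L
L → N
N → I
I → Q
I → C
C → F
F → J
J → G
G → A
A → B
B → E
L → K
K → O
K → H

P → M → D → L → N → I → Q → C → F → J → G → A → B → E → K → O → H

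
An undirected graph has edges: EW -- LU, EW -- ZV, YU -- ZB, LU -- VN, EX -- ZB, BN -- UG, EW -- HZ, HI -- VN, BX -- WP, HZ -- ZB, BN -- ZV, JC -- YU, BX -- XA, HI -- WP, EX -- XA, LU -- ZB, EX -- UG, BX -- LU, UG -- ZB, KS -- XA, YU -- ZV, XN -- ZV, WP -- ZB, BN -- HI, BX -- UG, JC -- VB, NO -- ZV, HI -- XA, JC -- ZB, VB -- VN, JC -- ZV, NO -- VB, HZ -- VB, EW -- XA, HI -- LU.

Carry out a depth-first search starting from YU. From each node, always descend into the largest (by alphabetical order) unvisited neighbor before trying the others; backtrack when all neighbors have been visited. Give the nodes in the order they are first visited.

Visit YU
YU → ZV
ZV → XN
ZV → NO
NO → VB
VB → VN
VN → LU
LU → ZB
ZB → WP
WP → HI
HI → XA
XA → KS
XA → EX
EX → UG
UG → BX
UG → BN
XA → EW
EW → HZ
ZB → JC

YU -> ZV -> XN -> NO -> VB -> VN -> LU -> ZB -> WP -> HI -> XA -> KS -> EX -> UG -> BX -> BN -> EW -> HZ -> JC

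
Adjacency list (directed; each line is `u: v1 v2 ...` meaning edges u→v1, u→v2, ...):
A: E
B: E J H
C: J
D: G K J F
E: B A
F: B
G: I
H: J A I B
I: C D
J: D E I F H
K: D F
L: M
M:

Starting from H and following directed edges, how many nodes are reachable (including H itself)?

BFS from H visits: H, J, A, I, B, D, E, F, C, G, K
Reachable nodes: 11 of 13 total.

11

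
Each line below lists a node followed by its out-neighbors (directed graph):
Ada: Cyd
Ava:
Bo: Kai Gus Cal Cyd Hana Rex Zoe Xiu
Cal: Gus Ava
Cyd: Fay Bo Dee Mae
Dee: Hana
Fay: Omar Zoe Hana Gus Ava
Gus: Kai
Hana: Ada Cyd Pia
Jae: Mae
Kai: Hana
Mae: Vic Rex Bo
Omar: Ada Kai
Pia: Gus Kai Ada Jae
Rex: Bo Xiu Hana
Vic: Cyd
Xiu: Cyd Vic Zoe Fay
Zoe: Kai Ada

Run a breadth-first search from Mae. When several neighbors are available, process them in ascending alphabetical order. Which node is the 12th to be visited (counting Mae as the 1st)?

Visit Mae; enqueue Bo, Rex, Vic → queue [Bo, Rex, Vic]
Visit Bo; enqueue Cal, Cyd, Gus, Hana, Kai, Xiu, Zoe → queue [Rex, Vic, Cal, Cyd, Gus, Hana, Kai, Xiu, Zoe]
Visit Rex → queue [Vic, Cal, Cyd, Gus, Hana, Kai, Xiu, Zoe]
Visit Vic → queue [Cal, Cyd, Gus, Hana, Kai, Xiu, Zoe]
Visit Cal; enqueue Ava → queue [Cyd, Gus, Hana, Kai, Xiu, Zoe, Ava]
Visit Cyd; enqueue Dee, Fay → queue [Gus, Hana, Kai, Xiu, Zoe, Ava, Dee, Fay]
Visit Gus → queue [Hana, Kai, Xiu, Zoe, Ava, Dee, Fay]
Visit Hana; enqueue Ada, Pia → queue [Kai, Xiu, Zoe, Ava, Dee, Fay, Ada, Pia]
Visit Kai → queue [Xiu, Zoe, Ava, Dee, Fay, Ada, Pia]
Visit Xiu → queue [Zoe, Ava, Dee, Fay, Ada, Pia]
Visit Zoe → queue [Ava, Dee, Fay, Ada, Pia]
Visit Ava → queue [Dee, Fay, Ada, Pia]
Visit Dee → queue [Fay, Ada, Pia]
Visit Fay; enqueue Omar → queue [Ada, Pia, Omar]
Visit Ada → queue [Pia, Omar]
Visit Pia; enqueue Jae → queue [Omar, Jae]
Visit Omar → queue [Jae]
Visit Jae → queue []

Visit order: Mae, Bo, Rex, Vic, Cal, Cyd, Gus, Hana, Kai, Xiu, Zoe, Ava, Dee, Fay, Ada, Pia, Omar, Jae

Ava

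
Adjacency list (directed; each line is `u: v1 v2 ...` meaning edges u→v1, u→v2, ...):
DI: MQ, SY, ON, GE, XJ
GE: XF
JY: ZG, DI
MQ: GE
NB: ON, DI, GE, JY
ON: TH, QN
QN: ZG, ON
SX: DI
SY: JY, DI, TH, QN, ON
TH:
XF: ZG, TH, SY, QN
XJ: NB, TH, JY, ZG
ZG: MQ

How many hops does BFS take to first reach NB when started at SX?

3

Level 0: SX
Level 1: DI
Level 2: GE, MQ, ON, SY, XJ
Level 3: JY, NB, QN, TH, XF, ZG
NB first appears at level 3.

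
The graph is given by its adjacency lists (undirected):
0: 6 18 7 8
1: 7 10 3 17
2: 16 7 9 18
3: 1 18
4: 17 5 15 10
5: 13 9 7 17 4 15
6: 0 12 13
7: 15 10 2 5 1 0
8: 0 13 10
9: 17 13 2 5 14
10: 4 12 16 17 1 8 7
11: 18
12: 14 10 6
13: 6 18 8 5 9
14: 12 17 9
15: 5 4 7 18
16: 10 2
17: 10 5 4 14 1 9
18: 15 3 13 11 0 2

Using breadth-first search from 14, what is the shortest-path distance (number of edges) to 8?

Level 0: 14
Level 1: 9, 12, 17
Level 2: 1, 2, 4, 5, 6, 10, 13
Level 3: 0, 3, 7, 8, 15, 16, 18
Level 4: 11
8 first appears at level 3.

3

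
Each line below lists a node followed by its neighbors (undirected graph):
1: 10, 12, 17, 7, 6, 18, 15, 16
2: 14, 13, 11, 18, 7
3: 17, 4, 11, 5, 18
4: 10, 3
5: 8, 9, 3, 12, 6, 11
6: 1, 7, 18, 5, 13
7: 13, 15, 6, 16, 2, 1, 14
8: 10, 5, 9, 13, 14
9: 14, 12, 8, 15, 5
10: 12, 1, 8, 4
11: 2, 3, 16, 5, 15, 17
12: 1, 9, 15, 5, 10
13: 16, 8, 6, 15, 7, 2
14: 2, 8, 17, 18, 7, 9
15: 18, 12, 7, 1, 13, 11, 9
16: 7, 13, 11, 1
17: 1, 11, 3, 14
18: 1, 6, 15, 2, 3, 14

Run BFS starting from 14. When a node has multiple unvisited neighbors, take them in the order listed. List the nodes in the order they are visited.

Visit 14; enqueue 2, 8, 17, 18, 7, 9 → queue [2, 8, 17, 18, 7, 9]
Visit 2; enqueue 13, 11 → queue [8, 17, 18, 7, 9, 13, 11]
Visit 8; enqueue 10, 5 → queue [17, 18, 7, 9, 13, 11, 10, 5]
Visit 17; enqueue 1, 3 → queue [18, 7, 9, 13, 11, 10, 5, 1, 3]
Visit 18; enqueue 6, 15 → queue [7, 9, 13, 11, 10, 5, 1, 3, 6, 15]
Visit 7; enqueue 16 → queue [9, 13, 11, 10, 5, 1, 3, 6, 15, 16]
Visit 9; enqueue 12 → queue [13, 11, 10, 5, 1, 3, 6, 15, 16, 12]
Visit 13 → queue [11, 10, 5, 1, 3, 6, 15, 16, 12]
Visit 11 → queue [10, 5, 1, 3, 6, 15, 16, 12]
Visit 10; enqueue 4 → queue [5, 1, 3, 6, 15, 16, 12, 4]
Visit 5 → queue [1, 3, 6, 15, 16, 12, 4]
Visit 1 → queue [3, 6, 15, 16, 12, 4]
Visit 3 → queue [6, 15, 16, 12, 4]
Visit 6 → queue [15, 16, 12, 4]
Visit 15 → queue [16, 12, 4]
Visit 16 → queue [12, 4]
Visit 12 → queue [4]
Visit 4 → queue []

14 -> 2 -> 8 -> 17 -> 18 -> 7 -> 9 -> 13 -> 11 -> 10 -> 5 -> 1 -> 3 -> 6 -> 15 -> 16 -> 12 -> 4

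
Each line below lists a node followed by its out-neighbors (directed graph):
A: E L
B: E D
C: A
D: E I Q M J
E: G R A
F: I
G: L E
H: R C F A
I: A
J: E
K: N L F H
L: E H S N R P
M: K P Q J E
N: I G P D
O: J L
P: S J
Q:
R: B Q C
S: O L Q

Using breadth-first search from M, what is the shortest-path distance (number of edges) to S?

2

Level 0: M
Level 1: E, J, K, P, Q
Level 2: A, F, G, H, L, N, R, S
Level 3: B, C, D, I, O
S first appears at level 2.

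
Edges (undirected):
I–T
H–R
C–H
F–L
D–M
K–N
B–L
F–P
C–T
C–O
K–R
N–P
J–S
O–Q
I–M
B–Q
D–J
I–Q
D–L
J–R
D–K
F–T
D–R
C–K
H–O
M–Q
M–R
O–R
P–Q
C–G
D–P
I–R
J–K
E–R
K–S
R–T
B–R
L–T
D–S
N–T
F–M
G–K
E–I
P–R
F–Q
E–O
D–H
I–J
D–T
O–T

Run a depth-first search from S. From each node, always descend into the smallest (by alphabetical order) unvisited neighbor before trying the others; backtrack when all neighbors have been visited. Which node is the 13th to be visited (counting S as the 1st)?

L

Visit S
S → D
D → H
H → C
C → G
G → K
K → J
J → I
I → E
E → O
O → Q
Q → B
B → L
L → F
F → M
M → R
R → P
P → N
N → T

Visit order: S, D, H, C, G, K, J, I, E, O, Q, B, L, F, M, R, P, N, T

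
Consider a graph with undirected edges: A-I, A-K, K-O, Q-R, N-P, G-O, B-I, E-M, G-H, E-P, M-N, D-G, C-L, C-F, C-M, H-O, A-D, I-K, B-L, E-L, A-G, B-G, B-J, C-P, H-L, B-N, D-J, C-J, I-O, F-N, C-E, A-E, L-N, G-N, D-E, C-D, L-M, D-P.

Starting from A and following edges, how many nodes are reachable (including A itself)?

16

BFS from A visits: A, K, I, G, E, D, O, B, N, H, P, M, L, C, J, F
Reachable nodes: 16 of 18 total.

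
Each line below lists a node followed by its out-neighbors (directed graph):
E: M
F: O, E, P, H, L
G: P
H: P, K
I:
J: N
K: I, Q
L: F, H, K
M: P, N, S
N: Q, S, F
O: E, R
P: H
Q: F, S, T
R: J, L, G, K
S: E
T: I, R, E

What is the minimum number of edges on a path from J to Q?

2

Level 0: J
Level 1: N
Level 2: F, Q, S
Level 3: E, H, L, O, P, T
Level 4: I, K, M, R
Level 5: G
Q first appears at level 2.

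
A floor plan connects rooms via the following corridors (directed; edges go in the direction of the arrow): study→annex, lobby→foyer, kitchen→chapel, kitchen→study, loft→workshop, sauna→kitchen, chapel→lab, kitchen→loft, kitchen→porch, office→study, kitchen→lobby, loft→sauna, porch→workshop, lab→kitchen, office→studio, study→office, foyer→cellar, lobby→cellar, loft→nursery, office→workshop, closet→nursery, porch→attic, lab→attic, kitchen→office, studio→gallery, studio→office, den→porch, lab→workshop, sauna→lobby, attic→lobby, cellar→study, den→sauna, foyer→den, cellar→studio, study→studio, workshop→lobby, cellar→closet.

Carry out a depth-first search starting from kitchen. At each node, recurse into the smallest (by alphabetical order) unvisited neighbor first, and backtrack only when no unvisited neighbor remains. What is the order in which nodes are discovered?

Visit kitchen
kitchen → chapel
chapel → lab
lab → attic
attic → lobby
lobby → cellar
cellar → closet
closet → nursery
cellar → studio
studio → gallery
studio → office
office → study
study → annex
office → workshop
lobby → foyer
foyer → den
den → porch
den → sauna
kitchen → loft

kitchen chapel lab attic lobby cellar closet nursery studio gallery office study annex workshop foyer den porch sauna loft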